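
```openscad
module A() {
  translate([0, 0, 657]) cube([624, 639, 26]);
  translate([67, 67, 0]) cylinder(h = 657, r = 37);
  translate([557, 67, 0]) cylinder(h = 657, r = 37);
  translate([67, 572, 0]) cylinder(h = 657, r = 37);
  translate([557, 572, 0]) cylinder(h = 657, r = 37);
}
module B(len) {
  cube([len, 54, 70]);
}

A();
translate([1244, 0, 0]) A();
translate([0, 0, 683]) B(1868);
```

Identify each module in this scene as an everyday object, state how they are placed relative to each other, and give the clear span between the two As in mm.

Second table starts at x = 1244; first ends at x = 624; clear span = 1244 − 624 = 620 mm.

A is a table. B is a beam. A beam spans the tops of two tables. The clear span between the two tables is 620 mm.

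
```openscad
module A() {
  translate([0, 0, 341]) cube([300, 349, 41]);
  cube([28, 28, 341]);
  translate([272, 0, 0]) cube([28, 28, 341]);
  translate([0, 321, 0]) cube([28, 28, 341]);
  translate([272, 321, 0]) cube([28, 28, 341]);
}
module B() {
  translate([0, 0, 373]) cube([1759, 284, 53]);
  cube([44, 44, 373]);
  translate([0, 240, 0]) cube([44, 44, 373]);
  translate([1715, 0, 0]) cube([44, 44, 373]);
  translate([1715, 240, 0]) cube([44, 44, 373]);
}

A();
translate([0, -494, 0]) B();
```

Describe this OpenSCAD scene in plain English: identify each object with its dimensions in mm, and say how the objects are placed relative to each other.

A is a four-legged stool. The seat is 300×349 mm, 41 mm thick, top at z = 382 mm. It stands on four square legs, each 28×28 mm in cross-section, from z = 0 to the seat underside, each flush with a corner of the seat.

B is a long wooden bench with a 1759 mm (x) × 284 mm (y) seat, 53 mm thick, its top surface 426 mm above the floor. Four 44 mm square legs at the seat corners, flush with the edges, run from z = 0 to the seat underside.

The bench is on the floor beside the stool on its −y side.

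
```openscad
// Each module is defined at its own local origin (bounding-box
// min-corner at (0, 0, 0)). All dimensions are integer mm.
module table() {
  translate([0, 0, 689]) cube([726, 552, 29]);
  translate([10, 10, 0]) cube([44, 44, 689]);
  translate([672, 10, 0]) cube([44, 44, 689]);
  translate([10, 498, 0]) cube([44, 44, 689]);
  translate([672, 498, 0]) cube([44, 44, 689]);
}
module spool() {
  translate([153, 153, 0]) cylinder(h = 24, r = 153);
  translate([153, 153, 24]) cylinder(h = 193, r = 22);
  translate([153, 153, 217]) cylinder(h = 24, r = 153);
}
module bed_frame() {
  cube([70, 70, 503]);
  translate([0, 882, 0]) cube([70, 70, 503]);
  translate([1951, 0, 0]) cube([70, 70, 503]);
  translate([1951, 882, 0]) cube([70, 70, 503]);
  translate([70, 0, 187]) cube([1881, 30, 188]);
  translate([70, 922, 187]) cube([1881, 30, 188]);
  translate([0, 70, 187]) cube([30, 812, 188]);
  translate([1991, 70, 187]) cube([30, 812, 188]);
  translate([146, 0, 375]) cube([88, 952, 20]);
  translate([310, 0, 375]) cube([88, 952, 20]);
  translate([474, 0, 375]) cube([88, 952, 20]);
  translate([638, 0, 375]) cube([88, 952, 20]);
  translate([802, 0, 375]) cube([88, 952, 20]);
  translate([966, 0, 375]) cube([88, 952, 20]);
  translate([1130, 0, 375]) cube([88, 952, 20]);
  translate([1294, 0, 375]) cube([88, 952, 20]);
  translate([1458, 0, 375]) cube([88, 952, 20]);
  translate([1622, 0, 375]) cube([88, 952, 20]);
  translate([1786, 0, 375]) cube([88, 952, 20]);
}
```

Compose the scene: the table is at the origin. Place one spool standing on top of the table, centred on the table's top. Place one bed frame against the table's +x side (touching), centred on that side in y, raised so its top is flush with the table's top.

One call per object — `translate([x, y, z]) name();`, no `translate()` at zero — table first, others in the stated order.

table();
translate([210, 123, 718]) spool();
translate([726, -200, 215]) bed_frame();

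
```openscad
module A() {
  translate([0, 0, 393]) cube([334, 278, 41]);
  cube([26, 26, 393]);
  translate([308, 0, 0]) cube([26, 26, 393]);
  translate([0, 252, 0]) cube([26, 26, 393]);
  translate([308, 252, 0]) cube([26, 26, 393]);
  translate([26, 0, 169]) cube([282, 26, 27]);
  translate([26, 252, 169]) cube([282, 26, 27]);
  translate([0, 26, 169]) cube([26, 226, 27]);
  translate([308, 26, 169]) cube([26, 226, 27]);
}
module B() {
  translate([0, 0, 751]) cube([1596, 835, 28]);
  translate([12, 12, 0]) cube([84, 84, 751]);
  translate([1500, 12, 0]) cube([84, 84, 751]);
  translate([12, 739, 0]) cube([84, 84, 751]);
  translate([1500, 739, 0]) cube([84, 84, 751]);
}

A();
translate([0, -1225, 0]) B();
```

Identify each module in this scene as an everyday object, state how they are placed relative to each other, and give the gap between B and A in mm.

The table's nearest face is 390 mm from the stool's −y face.

A is a stool. B is a table. The table is on the floor beside the stool on its −y side. The gap between the table and the stool is 390 mm.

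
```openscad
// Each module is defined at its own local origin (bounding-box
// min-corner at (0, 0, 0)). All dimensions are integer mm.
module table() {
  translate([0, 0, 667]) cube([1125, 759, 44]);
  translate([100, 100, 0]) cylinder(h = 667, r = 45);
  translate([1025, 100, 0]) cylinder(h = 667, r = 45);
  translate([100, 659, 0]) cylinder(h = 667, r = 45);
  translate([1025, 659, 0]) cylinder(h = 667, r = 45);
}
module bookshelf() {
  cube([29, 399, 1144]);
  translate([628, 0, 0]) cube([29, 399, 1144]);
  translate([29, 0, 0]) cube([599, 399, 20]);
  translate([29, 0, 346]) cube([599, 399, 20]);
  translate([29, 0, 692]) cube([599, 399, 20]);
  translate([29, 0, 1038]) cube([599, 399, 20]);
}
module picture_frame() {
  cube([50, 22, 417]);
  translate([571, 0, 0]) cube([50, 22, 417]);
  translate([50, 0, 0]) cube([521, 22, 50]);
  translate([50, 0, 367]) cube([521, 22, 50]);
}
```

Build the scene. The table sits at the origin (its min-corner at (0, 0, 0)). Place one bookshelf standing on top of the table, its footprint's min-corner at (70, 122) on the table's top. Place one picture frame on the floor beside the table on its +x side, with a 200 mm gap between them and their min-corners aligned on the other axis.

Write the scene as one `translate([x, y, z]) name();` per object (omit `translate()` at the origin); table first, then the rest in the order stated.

table();
translate([70, 122, 711]) bookshelf();
translate([1325, 0, 0]) picture_frame();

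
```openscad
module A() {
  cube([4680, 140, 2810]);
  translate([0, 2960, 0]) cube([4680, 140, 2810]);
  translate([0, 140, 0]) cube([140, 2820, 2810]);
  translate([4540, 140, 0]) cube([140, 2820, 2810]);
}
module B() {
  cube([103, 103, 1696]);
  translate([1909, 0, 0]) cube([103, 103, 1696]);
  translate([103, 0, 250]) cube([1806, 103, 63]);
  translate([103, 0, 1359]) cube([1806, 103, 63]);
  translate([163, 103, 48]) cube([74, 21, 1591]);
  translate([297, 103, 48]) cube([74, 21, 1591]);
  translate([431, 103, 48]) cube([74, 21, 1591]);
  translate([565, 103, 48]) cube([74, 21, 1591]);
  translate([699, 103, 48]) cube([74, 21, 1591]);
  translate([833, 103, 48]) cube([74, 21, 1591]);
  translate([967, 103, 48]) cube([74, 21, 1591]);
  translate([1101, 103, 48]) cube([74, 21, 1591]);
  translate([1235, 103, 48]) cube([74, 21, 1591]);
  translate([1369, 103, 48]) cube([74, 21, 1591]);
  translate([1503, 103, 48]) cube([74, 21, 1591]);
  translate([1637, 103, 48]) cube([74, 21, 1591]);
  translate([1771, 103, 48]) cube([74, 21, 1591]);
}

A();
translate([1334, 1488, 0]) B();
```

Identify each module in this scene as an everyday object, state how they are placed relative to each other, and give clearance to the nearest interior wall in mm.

Clearances: x = 1194, y = 1348; minimum 1194 mm.

A is a house frame. B is a fence section. The fence section sits inside the house frame, centred. The clearance to the nearest interior wall is 1194 mm.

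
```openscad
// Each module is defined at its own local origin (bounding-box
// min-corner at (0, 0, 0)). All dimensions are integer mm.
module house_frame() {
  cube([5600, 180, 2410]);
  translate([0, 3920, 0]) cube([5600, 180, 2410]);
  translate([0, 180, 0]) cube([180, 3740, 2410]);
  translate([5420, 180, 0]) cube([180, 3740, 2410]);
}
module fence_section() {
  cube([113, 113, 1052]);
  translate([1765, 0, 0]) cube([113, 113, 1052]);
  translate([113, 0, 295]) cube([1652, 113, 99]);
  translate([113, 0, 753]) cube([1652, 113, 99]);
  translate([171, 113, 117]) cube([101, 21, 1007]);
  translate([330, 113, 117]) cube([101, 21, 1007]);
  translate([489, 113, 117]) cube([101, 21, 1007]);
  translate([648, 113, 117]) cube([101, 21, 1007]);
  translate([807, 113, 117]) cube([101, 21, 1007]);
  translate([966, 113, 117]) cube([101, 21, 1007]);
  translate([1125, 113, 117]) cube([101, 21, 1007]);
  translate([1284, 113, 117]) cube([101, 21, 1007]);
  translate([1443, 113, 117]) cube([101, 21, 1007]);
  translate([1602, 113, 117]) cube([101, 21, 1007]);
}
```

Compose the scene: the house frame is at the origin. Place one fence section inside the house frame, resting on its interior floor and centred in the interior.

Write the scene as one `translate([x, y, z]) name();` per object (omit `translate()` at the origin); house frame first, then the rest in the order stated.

house_frame();
translate([1861, 1983, 0]) fence_section();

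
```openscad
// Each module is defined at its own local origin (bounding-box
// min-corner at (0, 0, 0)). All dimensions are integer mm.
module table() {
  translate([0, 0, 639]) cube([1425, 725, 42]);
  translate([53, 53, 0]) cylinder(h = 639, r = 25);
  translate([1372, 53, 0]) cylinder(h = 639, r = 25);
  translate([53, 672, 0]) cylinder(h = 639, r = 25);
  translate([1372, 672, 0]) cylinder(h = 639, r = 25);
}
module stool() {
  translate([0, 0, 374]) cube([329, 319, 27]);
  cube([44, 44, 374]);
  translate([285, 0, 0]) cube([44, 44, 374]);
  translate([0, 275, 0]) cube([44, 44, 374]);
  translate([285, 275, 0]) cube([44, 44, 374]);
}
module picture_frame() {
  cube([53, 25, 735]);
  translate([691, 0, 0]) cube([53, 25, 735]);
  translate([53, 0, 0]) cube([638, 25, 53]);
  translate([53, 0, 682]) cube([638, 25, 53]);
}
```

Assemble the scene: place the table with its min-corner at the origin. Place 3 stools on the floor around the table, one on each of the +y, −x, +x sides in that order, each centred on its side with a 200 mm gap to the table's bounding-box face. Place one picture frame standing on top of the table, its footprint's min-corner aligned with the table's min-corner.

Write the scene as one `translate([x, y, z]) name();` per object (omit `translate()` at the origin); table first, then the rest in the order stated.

table();
translate([548, 925, 0]) stool();
translate([-529, 203, 0]) stool();
translate([1625, 203, 0]) stool();
translate([0, 0, 681]) picture_frame();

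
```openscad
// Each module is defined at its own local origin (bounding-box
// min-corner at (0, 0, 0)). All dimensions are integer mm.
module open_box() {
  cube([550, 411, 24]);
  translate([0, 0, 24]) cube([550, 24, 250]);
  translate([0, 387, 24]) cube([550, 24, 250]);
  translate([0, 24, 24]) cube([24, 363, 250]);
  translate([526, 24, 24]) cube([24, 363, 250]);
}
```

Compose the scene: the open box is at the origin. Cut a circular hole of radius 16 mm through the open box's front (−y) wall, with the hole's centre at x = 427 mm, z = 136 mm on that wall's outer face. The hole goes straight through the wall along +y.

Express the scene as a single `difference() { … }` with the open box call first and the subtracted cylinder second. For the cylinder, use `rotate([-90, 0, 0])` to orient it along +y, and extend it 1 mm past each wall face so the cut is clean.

difference() {
  open_box();
  translate([427, -1, 136]) rotate([-90, 0, 0]) cylinder(h = 26, r = 16);
}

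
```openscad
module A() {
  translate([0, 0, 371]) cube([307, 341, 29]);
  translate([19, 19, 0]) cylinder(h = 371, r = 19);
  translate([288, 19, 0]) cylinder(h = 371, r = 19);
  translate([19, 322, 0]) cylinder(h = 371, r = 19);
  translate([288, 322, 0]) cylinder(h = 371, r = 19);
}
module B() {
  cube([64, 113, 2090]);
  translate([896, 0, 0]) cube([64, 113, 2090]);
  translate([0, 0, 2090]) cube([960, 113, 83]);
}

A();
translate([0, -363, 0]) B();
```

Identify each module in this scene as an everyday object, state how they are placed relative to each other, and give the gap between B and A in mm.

The door frame's nearest face is 250 mm from the stool's −y face.

A is a stool. B is a door frame. The door frame is on the floor beside the stool on its −y side. The gap between the door frame and the stool is 250 mm.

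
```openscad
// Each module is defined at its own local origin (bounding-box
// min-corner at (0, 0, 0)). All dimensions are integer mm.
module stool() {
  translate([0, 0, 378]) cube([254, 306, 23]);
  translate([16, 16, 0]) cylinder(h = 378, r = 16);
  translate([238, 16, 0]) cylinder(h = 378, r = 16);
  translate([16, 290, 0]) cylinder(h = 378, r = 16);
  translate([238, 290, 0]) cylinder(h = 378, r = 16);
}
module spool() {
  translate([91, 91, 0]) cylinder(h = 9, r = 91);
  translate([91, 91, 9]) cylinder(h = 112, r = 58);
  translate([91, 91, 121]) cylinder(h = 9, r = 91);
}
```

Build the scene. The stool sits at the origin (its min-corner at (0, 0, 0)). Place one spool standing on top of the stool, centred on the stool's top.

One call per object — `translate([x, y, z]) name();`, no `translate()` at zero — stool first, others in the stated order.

stool();
translate([36, 62, 401]) spool();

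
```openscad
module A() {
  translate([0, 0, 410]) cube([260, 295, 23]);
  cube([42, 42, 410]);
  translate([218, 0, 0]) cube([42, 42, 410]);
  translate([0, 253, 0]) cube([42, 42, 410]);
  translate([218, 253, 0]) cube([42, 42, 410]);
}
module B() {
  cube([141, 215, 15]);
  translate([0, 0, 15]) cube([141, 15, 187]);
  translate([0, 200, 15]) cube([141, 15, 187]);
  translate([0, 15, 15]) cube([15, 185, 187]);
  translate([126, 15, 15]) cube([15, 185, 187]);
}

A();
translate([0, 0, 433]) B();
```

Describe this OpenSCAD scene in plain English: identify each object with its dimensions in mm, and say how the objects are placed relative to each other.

A is a four-legged stool. The seat is 260×295 mm, 23 mm thick, top at z = 433 mm. It stands on four square legs, each 42×42 mm in cross-section, from z = 0 to the seat underside, each flush with a corner of the seat.

B is an open storage box with external size 141×215×202 mm and wall thickness 15 mm (the base is also 15 mm thick). The base covers the whole footprint; the four walls stand on the base, with the y-facing walls full-width and the x-facing walls fitting between their inner faces.

The open box is on top of the stool.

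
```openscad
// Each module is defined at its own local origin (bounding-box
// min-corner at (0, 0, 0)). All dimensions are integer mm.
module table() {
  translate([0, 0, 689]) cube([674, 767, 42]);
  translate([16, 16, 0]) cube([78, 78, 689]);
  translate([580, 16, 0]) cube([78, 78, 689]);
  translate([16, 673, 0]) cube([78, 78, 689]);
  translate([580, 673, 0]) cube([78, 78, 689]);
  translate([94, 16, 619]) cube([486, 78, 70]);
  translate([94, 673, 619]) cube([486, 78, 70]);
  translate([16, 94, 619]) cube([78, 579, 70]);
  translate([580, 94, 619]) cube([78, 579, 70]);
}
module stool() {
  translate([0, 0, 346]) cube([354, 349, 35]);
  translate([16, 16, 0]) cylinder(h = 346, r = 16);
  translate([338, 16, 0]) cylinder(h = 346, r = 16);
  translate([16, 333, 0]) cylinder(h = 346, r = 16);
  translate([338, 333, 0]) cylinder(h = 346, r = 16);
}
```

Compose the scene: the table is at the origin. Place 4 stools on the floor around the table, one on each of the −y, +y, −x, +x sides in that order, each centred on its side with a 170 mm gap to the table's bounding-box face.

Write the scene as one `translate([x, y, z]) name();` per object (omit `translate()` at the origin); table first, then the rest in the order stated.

table();
translate([160, -519, 0]) stool();
translate([160, 937, 0]) stool();
translate([-524, 209, 0]) stool();
translate([844, 209, 0]) stool();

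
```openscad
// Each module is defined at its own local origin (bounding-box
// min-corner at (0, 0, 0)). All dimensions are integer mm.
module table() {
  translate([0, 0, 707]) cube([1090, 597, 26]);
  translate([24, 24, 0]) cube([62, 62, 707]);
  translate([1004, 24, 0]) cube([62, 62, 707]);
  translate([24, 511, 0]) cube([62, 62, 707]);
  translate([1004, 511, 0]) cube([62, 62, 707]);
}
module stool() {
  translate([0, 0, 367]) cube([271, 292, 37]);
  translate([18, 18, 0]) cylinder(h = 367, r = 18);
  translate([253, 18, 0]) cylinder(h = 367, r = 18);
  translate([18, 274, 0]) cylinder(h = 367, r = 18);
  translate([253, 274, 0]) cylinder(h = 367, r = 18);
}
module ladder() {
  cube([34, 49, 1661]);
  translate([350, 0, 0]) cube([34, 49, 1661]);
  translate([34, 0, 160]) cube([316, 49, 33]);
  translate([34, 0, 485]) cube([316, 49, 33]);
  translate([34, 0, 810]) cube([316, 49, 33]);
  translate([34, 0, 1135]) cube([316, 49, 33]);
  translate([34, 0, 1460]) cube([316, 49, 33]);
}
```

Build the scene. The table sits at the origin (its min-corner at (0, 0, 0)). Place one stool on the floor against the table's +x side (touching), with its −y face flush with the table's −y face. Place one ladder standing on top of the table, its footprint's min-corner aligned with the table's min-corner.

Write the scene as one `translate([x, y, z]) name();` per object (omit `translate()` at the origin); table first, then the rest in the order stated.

table();
translate([1090, 0, 0]) stool();
translate([0, 0, 733]) ladder();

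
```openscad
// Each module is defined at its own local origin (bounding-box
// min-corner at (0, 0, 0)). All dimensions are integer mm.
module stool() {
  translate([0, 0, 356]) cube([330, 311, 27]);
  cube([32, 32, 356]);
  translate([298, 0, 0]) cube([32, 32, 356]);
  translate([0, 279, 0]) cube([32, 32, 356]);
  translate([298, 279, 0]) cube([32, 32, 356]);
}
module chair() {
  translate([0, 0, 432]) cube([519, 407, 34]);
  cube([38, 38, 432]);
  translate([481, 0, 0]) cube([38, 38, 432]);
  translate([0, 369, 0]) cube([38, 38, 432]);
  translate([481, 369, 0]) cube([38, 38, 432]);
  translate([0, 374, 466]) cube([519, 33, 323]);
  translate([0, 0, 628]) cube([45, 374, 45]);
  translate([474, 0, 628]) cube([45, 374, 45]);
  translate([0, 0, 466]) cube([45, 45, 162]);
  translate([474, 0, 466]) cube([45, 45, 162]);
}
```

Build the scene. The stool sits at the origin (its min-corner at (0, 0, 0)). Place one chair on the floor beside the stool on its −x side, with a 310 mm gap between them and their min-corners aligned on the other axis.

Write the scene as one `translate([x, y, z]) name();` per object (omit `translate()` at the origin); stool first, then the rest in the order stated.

stool();
translate([-829, 0, 0]) chair();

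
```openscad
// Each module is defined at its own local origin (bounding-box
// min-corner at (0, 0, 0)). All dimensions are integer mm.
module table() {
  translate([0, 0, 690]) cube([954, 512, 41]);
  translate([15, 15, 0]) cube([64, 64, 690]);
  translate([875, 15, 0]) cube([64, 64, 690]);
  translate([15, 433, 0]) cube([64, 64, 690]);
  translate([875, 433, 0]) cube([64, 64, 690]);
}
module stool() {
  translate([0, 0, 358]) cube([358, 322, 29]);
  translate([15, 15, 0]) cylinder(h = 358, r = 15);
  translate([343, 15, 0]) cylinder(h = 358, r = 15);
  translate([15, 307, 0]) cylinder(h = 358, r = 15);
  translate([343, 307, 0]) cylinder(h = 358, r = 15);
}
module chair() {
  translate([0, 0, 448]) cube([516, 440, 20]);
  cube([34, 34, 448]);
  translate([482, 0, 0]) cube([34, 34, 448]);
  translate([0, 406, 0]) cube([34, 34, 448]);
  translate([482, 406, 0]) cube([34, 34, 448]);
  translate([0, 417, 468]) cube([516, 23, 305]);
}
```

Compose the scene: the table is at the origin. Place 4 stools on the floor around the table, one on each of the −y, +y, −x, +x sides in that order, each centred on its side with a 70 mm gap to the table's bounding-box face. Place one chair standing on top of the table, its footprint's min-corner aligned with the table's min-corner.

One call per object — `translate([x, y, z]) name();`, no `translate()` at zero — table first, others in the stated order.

table();
translate([298, -392, 0]) stool();
translate([298, 582, 0]) stool();
translate([-428, 95, 0]) stool();
translate([1024, 95, 0]) stool();
translate([0, 0, 731]) chair();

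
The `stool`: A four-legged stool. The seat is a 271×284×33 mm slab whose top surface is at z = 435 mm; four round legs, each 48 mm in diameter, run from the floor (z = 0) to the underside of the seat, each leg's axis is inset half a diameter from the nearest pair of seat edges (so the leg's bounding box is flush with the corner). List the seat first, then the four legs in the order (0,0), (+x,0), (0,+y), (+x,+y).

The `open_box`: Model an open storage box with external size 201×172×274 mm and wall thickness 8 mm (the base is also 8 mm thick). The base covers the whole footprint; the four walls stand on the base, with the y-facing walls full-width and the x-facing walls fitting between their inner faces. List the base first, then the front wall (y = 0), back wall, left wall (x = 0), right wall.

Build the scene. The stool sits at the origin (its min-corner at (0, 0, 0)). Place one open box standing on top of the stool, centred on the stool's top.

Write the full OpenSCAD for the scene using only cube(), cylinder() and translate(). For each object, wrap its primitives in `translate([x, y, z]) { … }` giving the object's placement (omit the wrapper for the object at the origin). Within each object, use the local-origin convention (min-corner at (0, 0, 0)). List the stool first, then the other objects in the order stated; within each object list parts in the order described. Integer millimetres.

translate([0, 0, 402]) cube([271, 284, 33]);
translate([24, 24, 0]) cylinder(h = 402, r = 24);
translate([247, 24, 0]) cylinder(h = 402, r = 24);
translate([24, 260, 0]) cylinder(h = 402, r = 24);
translate([247, 260, 0]) cylinder(h = 402, r = 24);
translate([35, 56, 435]) {
  cube([201, 172, 8]);
  translate([0, 0, 8]) cube([201, 8, 266]);
  translate([0, 164, 8]) cube([201, 8, 266]);
  translate([0, 8, 8]) cube([8, 156, 266]);
  translate([193, 8, 8]) cube([8, 156, 266]);
}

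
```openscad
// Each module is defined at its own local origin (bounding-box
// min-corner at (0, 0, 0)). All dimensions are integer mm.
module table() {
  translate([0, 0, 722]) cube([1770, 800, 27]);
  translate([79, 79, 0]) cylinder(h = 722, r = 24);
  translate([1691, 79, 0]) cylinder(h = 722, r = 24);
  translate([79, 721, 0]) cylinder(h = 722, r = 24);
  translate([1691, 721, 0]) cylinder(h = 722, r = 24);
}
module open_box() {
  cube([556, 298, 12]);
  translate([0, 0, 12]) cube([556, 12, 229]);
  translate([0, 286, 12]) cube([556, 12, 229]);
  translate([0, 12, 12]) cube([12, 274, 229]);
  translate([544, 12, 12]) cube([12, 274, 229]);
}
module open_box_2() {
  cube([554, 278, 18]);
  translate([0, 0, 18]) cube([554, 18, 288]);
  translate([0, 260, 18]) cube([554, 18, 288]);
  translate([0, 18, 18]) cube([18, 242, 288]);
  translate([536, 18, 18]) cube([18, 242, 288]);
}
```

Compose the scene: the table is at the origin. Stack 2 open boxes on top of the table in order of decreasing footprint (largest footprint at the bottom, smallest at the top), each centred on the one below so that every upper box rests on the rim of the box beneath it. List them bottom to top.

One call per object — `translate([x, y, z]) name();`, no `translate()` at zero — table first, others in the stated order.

table();
translate([607, 251, 749]) open_box();
translate([608, 261, 990]) open_box_2();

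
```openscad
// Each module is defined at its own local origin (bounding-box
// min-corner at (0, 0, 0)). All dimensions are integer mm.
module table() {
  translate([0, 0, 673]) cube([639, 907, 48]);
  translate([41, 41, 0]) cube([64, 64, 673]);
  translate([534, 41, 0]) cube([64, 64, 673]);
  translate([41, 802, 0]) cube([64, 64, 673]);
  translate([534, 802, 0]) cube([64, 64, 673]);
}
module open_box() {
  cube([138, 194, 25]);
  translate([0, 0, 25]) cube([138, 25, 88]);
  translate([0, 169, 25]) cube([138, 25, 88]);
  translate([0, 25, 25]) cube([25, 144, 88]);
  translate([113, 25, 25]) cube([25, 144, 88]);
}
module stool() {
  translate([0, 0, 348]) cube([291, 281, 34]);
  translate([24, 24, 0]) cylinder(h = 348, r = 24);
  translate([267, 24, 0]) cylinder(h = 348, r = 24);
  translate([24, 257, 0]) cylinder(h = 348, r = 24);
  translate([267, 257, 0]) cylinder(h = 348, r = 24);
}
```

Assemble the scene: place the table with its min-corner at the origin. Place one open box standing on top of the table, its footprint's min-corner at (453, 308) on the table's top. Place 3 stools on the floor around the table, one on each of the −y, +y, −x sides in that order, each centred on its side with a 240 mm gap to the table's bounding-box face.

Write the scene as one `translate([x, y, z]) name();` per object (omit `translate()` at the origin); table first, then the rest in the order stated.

table();
translate([453, 308, 721]) open_box();
translate([174, -521, 0]) stool();
translate([174, 1147, 0]) stool();
translate([-531, 313, 0]) stool();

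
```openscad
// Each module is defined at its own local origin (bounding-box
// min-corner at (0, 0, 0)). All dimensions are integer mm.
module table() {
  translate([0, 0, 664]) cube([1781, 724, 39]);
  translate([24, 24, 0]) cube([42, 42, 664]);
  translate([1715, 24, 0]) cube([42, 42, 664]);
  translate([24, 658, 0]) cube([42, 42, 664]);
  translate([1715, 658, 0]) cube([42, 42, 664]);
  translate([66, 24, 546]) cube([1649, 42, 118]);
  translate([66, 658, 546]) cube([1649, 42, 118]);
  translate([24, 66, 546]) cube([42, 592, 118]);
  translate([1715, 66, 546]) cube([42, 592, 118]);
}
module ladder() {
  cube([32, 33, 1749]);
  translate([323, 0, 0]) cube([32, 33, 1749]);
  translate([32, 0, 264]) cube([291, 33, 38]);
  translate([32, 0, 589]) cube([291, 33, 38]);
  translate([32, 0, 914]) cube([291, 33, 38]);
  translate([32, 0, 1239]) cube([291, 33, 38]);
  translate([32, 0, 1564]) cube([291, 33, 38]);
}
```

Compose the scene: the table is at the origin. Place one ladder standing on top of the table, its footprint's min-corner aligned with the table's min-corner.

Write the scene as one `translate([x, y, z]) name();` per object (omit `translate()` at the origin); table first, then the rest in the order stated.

table();
translate([0, 0, 703]) ladder();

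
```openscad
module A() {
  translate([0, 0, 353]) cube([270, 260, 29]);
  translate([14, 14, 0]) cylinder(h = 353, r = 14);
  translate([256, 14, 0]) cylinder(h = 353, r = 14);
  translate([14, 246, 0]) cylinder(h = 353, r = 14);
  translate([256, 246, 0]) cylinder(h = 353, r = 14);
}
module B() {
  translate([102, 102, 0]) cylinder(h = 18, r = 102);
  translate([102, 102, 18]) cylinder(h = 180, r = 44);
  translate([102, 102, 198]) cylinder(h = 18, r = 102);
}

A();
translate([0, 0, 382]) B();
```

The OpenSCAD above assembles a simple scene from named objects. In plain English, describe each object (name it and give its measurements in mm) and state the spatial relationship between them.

A is a simple wooden stool: a rectangular seat 270 mm (x) by 260 mm (y), 29 mm thick, top face at z = 382 mm, on four round legs, each 28 mm in diameter. The legs rest on z = 0, each leg's axis is inset half a diameter from the nearest pair of seat edges (so the leg's bounding box is flush with the corner).

B is a spool: two coaxial disc flanges of radius 102 mm and thickness 18 mm, joined by a core cylinder of radius 44 mm and height 180 mm. The lower flange rests on z = 0 and the three cylinders share a vertical axis.

The spool is on top of the stool.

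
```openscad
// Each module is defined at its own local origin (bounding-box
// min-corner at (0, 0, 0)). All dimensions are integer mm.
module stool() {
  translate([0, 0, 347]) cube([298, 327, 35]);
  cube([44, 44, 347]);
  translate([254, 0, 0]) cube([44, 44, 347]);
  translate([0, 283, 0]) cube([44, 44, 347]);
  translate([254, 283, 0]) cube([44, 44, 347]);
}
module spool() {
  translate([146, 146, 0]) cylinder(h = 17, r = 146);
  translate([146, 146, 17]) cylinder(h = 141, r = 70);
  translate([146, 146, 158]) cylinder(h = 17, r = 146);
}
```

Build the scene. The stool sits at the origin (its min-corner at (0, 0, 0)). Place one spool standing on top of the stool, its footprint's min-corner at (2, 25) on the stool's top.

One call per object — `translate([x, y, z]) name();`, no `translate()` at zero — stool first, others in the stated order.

stool();
translate([2, 25, 382]) spool();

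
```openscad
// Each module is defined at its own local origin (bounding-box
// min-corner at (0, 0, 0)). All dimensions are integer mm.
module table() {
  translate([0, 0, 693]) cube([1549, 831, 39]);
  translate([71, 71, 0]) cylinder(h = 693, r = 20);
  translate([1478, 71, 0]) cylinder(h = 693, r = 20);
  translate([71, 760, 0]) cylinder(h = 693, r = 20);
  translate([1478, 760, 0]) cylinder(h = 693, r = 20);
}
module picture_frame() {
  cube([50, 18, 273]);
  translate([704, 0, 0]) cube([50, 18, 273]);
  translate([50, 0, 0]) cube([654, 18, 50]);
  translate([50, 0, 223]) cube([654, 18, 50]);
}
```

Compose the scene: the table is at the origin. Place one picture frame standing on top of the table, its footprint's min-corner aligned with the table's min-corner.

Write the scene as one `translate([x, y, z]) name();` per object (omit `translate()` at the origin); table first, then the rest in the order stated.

table();
translate([0, 0, 732]) picture_frame();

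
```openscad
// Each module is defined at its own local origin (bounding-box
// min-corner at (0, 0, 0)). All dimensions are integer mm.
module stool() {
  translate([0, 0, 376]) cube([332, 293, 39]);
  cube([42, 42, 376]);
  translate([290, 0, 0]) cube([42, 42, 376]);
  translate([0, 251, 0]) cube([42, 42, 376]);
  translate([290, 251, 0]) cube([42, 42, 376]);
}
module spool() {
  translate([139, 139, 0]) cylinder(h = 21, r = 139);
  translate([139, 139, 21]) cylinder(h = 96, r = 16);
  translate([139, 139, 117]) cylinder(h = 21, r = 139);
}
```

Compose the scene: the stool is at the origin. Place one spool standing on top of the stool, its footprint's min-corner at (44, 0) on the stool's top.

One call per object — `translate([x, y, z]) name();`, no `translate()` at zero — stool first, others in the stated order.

stool();
translate([44, 0, 415]) spool();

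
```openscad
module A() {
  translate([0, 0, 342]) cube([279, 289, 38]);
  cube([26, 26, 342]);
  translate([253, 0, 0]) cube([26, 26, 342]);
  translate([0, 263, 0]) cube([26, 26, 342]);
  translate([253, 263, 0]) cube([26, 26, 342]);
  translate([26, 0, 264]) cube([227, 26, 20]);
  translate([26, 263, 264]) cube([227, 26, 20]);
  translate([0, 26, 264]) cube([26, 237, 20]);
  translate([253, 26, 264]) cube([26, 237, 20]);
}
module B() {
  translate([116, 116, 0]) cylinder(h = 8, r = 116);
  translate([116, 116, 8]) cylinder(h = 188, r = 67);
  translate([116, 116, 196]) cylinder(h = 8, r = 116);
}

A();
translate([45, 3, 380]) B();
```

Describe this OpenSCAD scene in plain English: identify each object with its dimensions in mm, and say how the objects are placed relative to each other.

A is a four-legged stool. The seat is a 279×289×38 mm slab whose top surface is at z = 380 mm; four square legs, each 26×26 mm in cross-section, run from the floor (z = 0) to the underside of the seat, each flush with a corner of the seat. Four stretchers, 26 mm wide and 20 mm tall, connect adjacent legs with their undersides at z = 264 mm, each running between the inner faces of the legs it joins and aligned with the legs' outer faces on the other axis.

B is a spool: two coaxial disc flanges of radius 116 mm and thickness 8 mm, joined by a core cylinder of radius 67 mm and height 188 mm. The lower flange rests on z = 0 and the three cylinders share a vertical axis.

The spool is on top of the stool.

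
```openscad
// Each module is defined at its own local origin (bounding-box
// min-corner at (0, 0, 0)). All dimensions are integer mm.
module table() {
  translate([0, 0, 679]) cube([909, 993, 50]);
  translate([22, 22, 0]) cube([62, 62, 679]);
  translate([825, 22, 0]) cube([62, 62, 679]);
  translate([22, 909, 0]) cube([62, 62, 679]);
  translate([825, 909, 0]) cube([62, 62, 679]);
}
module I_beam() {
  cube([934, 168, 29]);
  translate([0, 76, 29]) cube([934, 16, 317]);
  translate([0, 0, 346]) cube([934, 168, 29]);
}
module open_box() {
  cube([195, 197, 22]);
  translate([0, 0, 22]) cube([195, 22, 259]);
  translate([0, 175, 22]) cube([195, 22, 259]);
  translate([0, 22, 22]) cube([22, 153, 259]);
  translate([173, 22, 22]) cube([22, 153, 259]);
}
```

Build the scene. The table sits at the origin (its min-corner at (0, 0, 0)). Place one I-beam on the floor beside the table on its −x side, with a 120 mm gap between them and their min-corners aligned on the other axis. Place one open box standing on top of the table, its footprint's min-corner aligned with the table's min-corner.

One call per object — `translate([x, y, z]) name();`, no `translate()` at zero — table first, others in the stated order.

table();
translate([-1054, 0, 0]) I_beam();
translate([0, 0, 729]) open_box();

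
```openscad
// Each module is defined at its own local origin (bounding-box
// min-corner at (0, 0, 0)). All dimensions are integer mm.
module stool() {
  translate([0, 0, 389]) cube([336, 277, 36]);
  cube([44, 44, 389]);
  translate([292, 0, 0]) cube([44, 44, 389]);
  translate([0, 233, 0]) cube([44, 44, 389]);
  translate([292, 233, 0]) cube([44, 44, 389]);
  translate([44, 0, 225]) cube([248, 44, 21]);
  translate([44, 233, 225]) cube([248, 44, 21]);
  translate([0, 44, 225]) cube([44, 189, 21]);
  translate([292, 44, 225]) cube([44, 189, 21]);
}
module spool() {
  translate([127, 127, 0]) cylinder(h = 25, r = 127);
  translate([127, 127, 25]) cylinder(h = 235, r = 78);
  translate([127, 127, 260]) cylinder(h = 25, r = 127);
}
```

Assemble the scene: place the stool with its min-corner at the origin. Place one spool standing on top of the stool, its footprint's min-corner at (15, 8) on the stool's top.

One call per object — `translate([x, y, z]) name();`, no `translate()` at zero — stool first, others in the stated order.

stool();
translate([15, 8, 425]) spool();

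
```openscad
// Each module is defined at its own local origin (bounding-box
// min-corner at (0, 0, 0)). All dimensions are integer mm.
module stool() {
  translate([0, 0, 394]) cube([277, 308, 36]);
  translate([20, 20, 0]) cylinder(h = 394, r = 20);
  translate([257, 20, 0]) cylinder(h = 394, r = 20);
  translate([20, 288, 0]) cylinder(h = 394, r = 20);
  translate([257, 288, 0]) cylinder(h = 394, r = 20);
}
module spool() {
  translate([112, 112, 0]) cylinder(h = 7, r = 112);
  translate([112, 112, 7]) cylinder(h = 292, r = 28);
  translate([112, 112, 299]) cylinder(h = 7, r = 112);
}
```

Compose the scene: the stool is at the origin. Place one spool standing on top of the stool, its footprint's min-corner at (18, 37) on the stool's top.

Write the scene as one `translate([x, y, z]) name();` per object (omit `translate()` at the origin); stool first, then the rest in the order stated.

stool();
translate([18, 37, 430]) spool();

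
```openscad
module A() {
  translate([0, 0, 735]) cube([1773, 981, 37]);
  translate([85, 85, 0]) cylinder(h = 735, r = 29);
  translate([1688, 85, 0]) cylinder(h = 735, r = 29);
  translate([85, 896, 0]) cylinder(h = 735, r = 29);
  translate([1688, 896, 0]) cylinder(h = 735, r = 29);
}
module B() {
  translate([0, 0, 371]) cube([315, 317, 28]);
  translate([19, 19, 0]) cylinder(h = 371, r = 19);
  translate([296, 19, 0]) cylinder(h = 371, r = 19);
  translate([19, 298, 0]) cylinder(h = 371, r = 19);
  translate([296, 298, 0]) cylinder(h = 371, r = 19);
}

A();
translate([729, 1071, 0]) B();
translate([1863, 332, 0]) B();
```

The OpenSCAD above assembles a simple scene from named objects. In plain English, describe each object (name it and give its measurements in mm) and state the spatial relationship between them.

A is a table: top 1773 mm (x) × 981 mm (y), 37 mm thick, upper face at z = 772 mm, on four round legs of 58 mm diameter, each leg's bounding box inset 56 mm from the nearest pair of top edges, running from z = 0 to the bottom of the top.

B is a four-legged stool. The seat is 315×317 mm, 28 mm thick, top at z = 399 mm. It stands on four round legs, each 38 mm in diameter, from z = 0 to the seat underside, each leg's axis is inset half a diameter from the nearest pair of seat edges (so the leg's bounding box is flush with the corner).

Two stools sit around the table at the +y, +x sides.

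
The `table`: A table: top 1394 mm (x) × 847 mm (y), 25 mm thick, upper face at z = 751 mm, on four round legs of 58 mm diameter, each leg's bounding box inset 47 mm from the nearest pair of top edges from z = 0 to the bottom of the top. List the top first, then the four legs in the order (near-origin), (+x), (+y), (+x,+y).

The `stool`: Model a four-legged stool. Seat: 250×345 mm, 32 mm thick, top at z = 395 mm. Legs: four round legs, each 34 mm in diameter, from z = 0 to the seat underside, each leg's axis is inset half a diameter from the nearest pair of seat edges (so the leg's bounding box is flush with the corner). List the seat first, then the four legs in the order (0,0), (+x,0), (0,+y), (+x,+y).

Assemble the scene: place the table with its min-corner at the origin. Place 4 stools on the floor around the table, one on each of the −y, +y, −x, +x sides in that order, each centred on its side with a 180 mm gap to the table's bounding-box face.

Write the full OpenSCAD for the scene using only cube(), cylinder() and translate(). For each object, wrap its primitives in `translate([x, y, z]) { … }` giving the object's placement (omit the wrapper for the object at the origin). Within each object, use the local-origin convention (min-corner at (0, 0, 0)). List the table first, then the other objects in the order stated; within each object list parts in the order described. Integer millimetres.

translate([0, 0, 726]) cube([1394, 847, 25]);
translate([76, 76, 0]) cylinder(h = 726, r = 29);
translate([1318, 76, 0]) cylinder(h = 726, r = 29);
translate([76, 771, 0]) cylinder(h = 726, r = 29);
translate([1318, 771, 0]) cylinder(h = 726, r = 29);
translate([572, -525, 0]) {
  translate([0, 0, 363]) cube([250, 345, 32]);
  translate([17, 17, 0]) cylinder(h = 363, r = 17);
  translate([233, 17, 0]) cylinder(h = 363, r = 17);
  translate([17, 328, 0]) cylinder(h = 363, r = 17);
  translate([233, 328, 0]) cylinder(h = 363, r = 17);
}
translate([572, 1027, 0]) {
  translate([0, 0, 363]) cube([250, 345, 32]);
  translate([17, 17, 0]) cylinder(h = 363, r = 17);
  translate([233, 17, 0]) cylinder(h = 363, r = 17);
  translate([17, 328, 0]) cylinder(h = 363, r = 17);
  translate([233, 328, 0]) cylinder(h = 363, r = 17);
}
translate([-430, 251, 0]) {
  translate([0, 0, 363]) cube([250, 345, 32]);
  translate([17, 17, 0]) cylinder(h = 363, r = 17);
  translate([233, 17, 0]) cylinder(h = 363, r = 17);
  translate([17, 328, 0]) cylinder(h = 363, r = 17);
  translate([233, 328, 0]) cylinder(h = 363, r = 17);
}
translate([1574, 251, 0]) {
  translate([0, 0, 363]) cube([250, 345, 32]);
  translate([17, 17, 0]) cylinder(h = 363, r = 17);
  translate([233, 17, 0]) cylinder(h = 363, r = 17);
  translate([17, 328, 0]) cylinder(h = 363, r = 17);
  translate([233, 328, 0]) cylinder(h = 363, r = 17);
}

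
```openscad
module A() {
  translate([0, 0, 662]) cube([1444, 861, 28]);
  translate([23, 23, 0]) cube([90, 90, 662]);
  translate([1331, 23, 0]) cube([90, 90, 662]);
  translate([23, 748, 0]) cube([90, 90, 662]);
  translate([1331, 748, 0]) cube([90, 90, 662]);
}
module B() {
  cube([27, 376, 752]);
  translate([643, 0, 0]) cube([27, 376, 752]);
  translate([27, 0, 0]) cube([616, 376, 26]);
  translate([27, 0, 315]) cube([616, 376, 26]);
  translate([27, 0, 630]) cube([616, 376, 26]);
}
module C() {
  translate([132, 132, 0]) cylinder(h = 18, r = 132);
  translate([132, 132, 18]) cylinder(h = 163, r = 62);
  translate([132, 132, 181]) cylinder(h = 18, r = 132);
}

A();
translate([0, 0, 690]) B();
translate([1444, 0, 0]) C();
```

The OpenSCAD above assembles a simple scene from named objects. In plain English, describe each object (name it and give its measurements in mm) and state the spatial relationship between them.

A is a table with a 1444×861 mm rectangular top, 28 mm thick, top surface at z = 690 mm, supported by four 90×90 mm square legs, each inset 23 mm from the nearest pair of top edges, running from the floor.

B is a bookshelf 670 mm wide overall, 376 mm deep and 752 mm tall. The two sides are 27 mm thick vertical panels. 3 horizontal shelves of 26 mm thickness span between the inner faces of the sides; the lowest shelf sits on the floor and shelves are stacked with a clear vertical gap of 289 mm between each pair.

C is a spool: two coaxial disc flanges of radius 132 mm and thickness 18 mm, joined by a core cylinder of radius 62 mm and height 163 mm. The lower flange rests on z = 0 and the three cylinders share a vertical axis.

The bookshelf is on top of the table. The spool is against the table's +x side, with their −y faces flush.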